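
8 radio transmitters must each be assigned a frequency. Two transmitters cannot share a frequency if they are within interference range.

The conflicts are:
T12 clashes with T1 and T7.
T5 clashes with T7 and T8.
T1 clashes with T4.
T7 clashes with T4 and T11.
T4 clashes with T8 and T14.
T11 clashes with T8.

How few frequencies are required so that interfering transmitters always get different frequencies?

T1 and T4 conflict, so at least 2 frequencies are needed.
2 frequencies suffice: frequency 1 → {T12, T5, T4, T11}; frequency 2 → {T1, T7, T8, T14}. Every pair that conflicts lands in different frequencies.

2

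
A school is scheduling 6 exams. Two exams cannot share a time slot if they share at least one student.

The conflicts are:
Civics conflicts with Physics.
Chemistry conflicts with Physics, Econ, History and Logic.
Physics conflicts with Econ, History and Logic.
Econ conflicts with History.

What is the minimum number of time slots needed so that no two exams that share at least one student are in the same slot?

4

Chemistry, Physics, Econ, History are mutually in conflict, so at least 4 time slots are needed.
4 time slots suffice: time slot 1 → {Physics}; time slot 2 → {Civics, Chemistry}; time slot 3 → {Econ, Logic}; time slot 4 → {History}. No two conflicting exams share a time slot.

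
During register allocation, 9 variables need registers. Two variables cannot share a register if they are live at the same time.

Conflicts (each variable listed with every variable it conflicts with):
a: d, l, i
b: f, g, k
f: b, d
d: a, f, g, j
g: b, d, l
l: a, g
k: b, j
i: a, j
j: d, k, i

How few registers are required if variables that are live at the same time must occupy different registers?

3

The cycle j-d-g-b-k-j has odd length 5, so it cannot be 2-colored; at least 3 registers are needed.
3 registers suffice: register 1 → {b, d, l, i}; register 2 → {a, f, g, j}; register 3 → {k}. Every pair that conflicts lands in different registers.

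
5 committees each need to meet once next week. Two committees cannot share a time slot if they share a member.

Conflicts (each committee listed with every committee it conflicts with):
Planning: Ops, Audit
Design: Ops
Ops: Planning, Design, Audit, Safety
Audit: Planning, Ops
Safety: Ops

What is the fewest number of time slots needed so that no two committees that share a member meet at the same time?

3

Planning, Ops, Audit are mutually in conflict, so at least 3 time slots are needed.
3 time slots suffice: time slot 1 → {Ops}; time slot 2 → {Design, Audit, Safety}; time slot 3 → {Planning}. Every pair that conflicts lands in different time slots.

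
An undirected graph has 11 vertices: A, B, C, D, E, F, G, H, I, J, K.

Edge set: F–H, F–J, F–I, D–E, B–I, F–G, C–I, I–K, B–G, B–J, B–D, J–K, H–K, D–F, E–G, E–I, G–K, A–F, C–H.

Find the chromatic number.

2

I and K are adjacent, so at least 2 colors are needed.
A valid assignment using 2 colors: A=2, B=1, C=1, D=2, E=1, F=1, G=2, H=2, I=2, J=2, K=1. Every edge joins two different colors.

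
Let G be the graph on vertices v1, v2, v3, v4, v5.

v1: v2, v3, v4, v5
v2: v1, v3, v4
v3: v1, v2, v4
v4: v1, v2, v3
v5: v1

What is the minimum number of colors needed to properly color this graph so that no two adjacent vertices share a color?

v1, v2, v3, v4 form a clique, so at least 4 colors are needed.
4 colors suffice: v1=1, v2=4, v3=3, v4=2, v5=2. Each edge has distinct colors on its endpoints.

4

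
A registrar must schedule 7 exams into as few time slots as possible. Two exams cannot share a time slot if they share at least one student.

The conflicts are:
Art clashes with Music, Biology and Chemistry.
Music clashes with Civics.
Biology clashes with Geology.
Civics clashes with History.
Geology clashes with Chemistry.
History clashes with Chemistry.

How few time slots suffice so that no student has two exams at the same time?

The cycle Art-Chemistry-History-Civics-Music-Art has odd length 5, so it cannot be 2-colored; at least 3 time slots are needed.
3 time slots suffice: time slot 1 → {Music, Biology, Chemistry}; time slot 2 → {Art, Geology, History}; time slot 3 → {Civics}. Each listed conflict is separated.

3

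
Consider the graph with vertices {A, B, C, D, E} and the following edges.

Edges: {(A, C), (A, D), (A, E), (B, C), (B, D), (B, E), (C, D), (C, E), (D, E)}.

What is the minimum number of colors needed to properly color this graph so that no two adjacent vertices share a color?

A, C, D, E form a clique, so at least 4 colors are needed.
One proper 4-coloring: A=4, B=4, C=1, D=2, E=3. Every edge joins two different colors.

4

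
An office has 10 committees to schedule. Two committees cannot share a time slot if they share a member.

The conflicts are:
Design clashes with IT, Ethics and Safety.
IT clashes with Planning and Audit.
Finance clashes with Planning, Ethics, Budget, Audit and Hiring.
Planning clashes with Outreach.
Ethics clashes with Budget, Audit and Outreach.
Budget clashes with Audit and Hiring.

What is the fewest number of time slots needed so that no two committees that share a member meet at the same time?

4

Finance, Ethics, Budget, Audit are mutually in conflict, so at least 4 time slots are needed.
4 time slots suffice: time slot 1 → {Design, Finance, Outreach}; time slot 2 → {IT, Ethics, Safety, Hiring}; time slot 3 → {Planning, Audit}; time slot 4 → {Budget}. Every pair that conflicts lands in different time slots.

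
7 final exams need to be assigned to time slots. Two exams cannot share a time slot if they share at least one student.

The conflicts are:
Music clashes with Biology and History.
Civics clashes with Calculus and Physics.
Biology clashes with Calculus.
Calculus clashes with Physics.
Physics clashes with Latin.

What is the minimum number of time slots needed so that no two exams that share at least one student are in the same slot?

Civics, Calculus, Physics are mutually in conflict, so at least 3 time slots are needed.
3 time slots suffice: time slot 1 → {Music, Physics}; time slot 2 → {Calculus, History, Latin}; time slot 3 → {Civics, Biology}. No two conflicting exams share a time slot.

3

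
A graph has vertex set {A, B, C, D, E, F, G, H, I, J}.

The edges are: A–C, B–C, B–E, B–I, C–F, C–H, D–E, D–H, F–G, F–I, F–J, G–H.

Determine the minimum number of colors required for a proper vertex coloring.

The cycle C-H-D-E-B-C has odd length 5, so it cannot be 2-colored; at least 3 colors are needed.
3 colors suffice: color 1 → {A, B, F, H}; color 2 → {C, D, G, I, J}; color 3 → {E}. No two adjacent vertices share a color.

3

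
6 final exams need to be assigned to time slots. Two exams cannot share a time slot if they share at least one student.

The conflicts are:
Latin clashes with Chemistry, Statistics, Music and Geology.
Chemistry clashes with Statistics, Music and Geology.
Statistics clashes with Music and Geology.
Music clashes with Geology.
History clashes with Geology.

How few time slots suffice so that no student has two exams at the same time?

5

Latin, Chemistry, Statistics, Music, Geology pairwise conflict, so at least 5 time slots are needed.
5 time slots suffice: Latin=3, Chemistry=2, Statistics=4, Music=5, History=2, Geology=1. Every pair that conflicts lands in different time slots.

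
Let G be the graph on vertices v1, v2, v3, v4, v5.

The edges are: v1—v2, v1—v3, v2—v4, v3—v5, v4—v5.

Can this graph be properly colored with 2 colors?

The cycle v2-v1-v3-v5-v4-v2 has odd length 5, so it cannot be 2-colored; at least 3 colors are needed.
So 2 colors are not enough.

No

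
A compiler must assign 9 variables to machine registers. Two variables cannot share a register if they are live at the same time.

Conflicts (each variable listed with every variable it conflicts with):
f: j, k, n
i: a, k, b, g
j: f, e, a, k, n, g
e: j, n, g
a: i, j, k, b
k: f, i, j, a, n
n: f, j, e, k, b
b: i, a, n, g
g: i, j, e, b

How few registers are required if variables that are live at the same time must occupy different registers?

f, j, k, n pairwise conflict, so at least 4 registers are needed.
4 registers suffice: f=4, i=4, j=1, e=3, a=2, k=3, n=2, b=1, g=2. Every pair that conflicts lands in different registers.

4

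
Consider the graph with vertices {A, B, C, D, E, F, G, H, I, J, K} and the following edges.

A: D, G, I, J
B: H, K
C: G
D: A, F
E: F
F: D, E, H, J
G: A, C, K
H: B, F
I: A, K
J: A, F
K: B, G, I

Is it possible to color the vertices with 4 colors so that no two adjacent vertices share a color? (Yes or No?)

The chromatic number is 3. The cycle H-B-K-G-A-D-F-H has odd length 7, so it cannot be 2-colored; at least 3 colors are needed.
One proper 3-coloring: A=1, B=2, C=1, D=2, E=2, F=1, G=2, H=3, I=2, J=2, K=1.
Since 4 ≥ 3, a proper 4-coloring certainly exists.

Yes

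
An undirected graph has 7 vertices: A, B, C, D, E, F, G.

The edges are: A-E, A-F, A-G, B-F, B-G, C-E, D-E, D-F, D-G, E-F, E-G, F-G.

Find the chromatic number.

4

D, E, F, G form a clique, so at least 4 colors are needed.
A valid assignment using 4 colors: A=yellow, B=red, C=blue, D=yellow, E=red, F=green, G=blue. No two adjacent vertices share a color.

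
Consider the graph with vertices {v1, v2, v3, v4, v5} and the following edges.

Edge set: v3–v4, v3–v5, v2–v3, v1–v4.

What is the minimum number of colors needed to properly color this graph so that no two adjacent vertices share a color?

2

v2 and v3 are adjacent, so at least 2 colors are needed.
2 colors suffice: color 1 → {v1, v3}; color 2 → {v2, v4, v5}. Each edge has distinct colors on its endpoints.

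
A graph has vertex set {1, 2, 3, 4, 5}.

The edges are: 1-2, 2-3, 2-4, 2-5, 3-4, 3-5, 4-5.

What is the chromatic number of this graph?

4

2, 3, 4, 5 form a clique, so at least 4 colors are needed.
A valid assignment using 4 colors: 1=b, 2=a, 3=d, 4=c, 5=b. No two adjacent vertices share a color.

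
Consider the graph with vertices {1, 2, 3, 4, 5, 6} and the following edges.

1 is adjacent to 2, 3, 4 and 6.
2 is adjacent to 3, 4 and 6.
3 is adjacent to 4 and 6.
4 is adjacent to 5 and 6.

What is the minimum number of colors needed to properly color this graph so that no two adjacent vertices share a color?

5

1, 2, 3, 4, 6 are pairwise adjacent (a clique of size 5), so at least 5 colors are needed.
5 colors suffice: color red → {4}; color blue → {3, 5}; color green → {6}; color yellow → {2}; color purple → {1}. Every edge joins two different colors.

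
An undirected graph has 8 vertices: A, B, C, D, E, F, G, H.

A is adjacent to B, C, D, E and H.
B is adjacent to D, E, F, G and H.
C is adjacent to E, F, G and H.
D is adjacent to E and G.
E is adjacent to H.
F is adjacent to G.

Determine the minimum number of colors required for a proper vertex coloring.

A, B, E, H are mutually adjacent (a clique of size 4), so at least 4 colors are needed.
4 colors suffice: color red → {B, C}; color blue → {E, G}; color green → {A, F}; color yellow → {D, H}. Every edge joins two different colors.

4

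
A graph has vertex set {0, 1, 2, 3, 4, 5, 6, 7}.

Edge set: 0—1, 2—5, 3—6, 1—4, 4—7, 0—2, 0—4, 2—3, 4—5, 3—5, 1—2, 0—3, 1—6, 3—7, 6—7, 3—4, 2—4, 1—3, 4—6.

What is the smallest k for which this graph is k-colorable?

5

0, 1, 2, 3, 4 are mutually adjacent (a clique of size 5), so at least 5 colors are needed.
One proper 5-coloring: 0=purple, 1=green, 2=yellow, 3=blue, 4=red, 5=green, 6=yellow, 7=green. No two adjacent vertices share a color.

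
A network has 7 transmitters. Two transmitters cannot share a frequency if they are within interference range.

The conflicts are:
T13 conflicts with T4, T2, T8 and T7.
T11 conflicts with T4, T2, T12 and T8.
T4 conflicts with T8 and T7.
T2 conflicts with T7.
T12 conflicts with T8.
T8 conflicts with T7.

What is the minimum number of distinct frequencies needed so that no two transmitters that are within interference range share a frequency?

T13, T4, T8, T7 pairwise conflict, so at least 4 frequencies are needed.
4 frequencies suffice: frequency 1 → {T2, T8}; frequency 2 → {T4, T12}; frequency 3 → {T13, T11}; frequency 4 → {T7}. Each listed conflict is separated.

4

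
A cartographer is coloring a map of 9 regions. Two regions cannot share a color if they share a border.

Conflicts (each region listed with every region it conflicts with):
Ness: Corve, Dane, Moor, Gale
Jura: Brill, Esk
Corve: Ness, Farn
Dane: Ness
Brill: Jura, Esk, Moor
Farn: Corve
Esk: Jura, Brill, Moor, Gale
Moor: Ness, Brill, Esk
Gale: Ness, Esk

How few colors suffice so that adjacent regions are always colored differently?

3

Jura, Brill, Esk are mutually in conflict, so at least 3 colors are needed.
3 colors suffice: color 1 → {Ness, Farn, Esk}; color 2 → {Corve, Dane, Brill, Gale}; color 3 → {Jura, Moor}. No two conflicting regions share a color.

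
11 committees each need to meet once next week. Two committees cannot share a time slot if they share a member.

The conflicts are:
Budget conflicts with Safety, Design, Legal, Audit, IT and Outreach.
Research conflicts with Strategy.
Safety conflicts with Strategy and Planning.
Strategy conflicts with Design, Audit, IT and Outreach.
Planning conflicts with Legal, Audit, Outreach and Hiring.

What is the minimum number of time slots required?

2

Research and Strategy conflict, so at least 2 time slots are needed.
A valid assignment using 2 time slots: Budget=1, Research=2, Safety=2, Strategy=1, Design=2, Planning=1, Legal=2, Audit=2, IT=2, Outreach=2, Hiring=2. No two conflicting committees share a time slot.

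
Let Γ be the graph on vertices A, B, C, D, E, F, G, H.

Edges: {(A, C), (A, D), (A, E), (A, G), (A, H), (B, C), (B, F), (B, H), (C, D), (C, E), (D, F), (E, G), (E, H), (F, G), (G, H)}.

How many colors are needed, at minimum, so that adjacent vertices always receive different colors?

4

A, E, G, H are mutually adjacent (a clique of size 4), so at least 4 colors are needed.
One proper 4-coloring: A=1, B=1, C=3, D=2, E=2, F=4, G=3, H=4. Each edge has distinct colors on its endpoints.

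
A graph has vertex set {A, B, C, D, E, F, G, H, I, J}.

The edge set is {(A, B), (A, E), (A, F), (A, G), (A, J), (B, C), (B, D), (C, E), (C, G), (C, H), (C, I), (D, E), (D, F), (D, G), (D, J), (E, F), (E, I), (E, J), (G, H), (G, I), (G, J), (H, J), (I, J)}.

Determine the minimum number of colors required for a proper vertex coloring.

3

D, E, J form a triangle, so at least 3 colors are needed.
3 colors suffice: A=green, B=blue, C=red, D=green, E=blue, F=red, G=blue, H=green, I=green, J=red. No two adjacent vertices share a color.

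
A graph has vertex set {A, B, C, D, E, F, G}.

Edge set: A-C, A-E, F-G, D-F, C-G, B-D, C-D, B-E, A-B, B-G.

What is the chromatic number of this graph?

A, B, E are mutually adjacent, so at least 3 colors are needed.
A valid assignment using 3 colors: A=2, B=1, C=1, D=2, E=3, F=1, G=2. Each edge has distinct colors on its endpoints.

3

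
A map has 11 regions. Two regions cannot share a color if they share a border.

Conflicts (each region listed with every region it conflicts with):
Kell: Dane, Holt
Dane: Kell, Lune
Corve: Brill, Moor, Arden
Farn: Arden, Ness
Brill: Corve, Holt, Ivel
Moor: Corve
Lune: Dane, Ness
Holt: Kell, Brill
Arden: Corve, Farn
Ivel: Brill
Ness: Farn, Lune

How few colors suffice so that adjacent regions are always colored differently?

3

The cycle Holt-Brill-Corve-Arden-Farn-Ness-Lune-Dane-Kell-Holt has odd length 9, so it cannot be 2-colored; at least 3 colors are needed.
3 colors suffice: Kell=3, Dane=1, Corve=2, Farn=1, Brill=1, Moor=1, Lune=2, Holt=2, Arden=3, Ivel=2, Ness=3. Every pair that conflicts lands in different colors.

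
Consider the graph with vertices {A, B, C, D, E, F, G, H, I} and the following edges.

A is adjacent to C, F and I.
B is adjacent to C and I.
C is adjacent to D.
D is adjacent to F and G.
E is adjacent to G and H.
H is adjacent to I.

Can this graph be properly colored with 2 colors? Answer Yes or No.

No

The cycle C-D-G-E-H-I-A-C has odd length 7, so it cannot be 2-colored; at least 3 colors are needed.
So 2 colors are not enough.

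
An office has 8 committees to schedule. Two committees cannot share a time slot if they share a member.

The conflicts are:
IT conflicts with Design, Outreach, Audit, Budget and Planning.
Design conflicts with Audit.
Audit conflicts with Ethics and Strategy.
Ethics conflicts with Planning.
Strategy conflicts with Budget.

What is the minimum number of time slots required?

IT, Design, Audit are mutually in conflict, so at least 3 time slots are needed.
3 time slots suffice: time slot 1 → {IT, Ethics, Strategy}; time slot 2 → {Outreach, Audit, Budget, Planning}; time slot 3 → {Design}. Each listed conflict is separated.

3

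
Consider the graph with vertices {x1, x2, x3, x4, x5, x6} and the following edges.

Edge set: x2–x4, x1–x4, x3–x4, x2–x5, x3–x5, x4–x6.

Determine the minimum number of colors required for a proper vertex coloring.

2

x2 and x4 are adjacent, so at least 2 colors are needed.
2 colors suffice: color 1 → {x4, x5}; color 2 → {x1, x2, x3, x6}. Each edge has distinct colors on its endpoints.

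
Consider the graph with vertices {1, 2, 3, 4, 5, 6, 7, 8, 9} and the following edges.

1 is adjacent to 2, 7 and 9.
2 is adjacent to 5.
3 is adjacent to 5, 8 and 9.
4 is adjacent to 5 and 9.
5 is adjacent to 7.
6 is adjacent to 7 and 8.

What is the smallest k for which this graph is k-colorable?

The cycle 4-5-7-1-9-4 has odd length 5, so it cannot be 2-colored; at least 3 colors are needed.
3 colors suffice: color red → {1, 5, 6}; color blue → {2, 3, 4, 7}; color green → {8, 9}. Each edge has distinct colors on its endpoints.

3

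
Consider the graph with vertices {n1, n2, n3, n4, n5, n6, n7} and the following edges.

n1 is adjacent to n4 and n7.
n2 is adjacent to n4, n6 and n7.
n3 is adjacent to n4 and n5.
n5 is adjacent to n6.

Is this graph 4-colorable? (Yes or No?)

The chromatic number is 3. The cycle n2-n6-n5-n3-n4-n2 has odd length 5, so it cannot be 2-colored; at least 3 colors are needed.
A valid assignment using 3 colors: n1=1, n2=1, n3=3, n4=2, n5=1, n6=2, n7=2.
Since 4 ≥ 3, a proper 4-coloring certainly exists.

Yes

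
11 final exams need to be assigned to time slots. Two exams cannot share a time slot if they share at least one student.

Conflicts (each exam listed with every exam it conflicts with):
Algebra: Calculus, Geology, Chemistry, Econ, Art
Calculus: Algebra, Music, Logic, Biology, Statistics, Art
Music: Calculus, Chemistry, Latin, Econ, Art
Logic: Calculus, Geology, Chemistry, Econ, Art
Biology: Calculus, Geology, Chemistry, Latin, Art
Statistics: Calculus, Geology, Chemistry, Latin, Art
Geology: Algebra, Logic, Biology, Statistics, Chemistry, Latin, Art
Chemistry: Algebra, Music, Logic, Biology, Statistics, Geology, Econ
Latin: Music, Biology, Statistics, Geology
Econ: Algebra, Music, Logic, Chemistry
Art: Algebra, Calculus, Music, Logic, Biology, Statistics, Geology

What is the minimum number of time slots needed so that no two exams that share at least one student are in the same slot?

Algebra, Geology, Art are mutually in conflict, so at least 3 time slots are needed.
3 time slots suffice: time slot 1 → {Chemistry, Latin, Art}; time slot 2 → {Calculus, Geology, Econ}; time slot 3 → {Algebra, Music, Logic, Biology, Statistics}. No two conflicting exams share a time slot.

3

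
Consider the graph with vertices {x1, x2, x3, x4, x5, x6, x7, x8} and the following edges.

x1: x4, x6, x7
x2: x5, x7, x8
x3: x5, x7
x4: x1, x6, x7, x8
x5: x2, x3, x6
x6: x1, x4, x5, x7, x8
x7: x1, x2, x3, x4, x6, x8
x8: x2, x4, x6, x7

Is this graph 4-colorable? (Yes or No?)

Yes

The chromatic number is 4. x4, x6, x7, x8 are mutually adjacent (a clique of size 4), so at least 4 colors are needed.
4 colors suffice: color 1 → {x5, x7}; color 2 → {x2, x3, x6}; color 3 → {x1, x8}; color 4 → {x4}.
That is already a proper 4-coloring.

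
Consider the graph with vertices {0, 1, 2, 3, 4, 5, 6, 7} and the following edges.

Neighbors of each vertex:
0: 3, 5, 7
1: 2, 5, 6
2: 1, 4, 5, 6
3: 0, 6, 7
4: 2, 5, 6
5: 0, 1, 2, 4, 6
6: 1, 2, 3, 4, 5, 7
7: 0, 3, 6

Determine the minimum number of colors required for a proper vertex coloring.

2, 4, 5, 6 are mutually adjacent (a clique of size 4), so at least 4 colors are needed.
4 colors suffice: 0=a, 1=d, 2=c, 3=c, 4=d, 5=b, 6=a, 7=b. Each edge has distinct colors on its endpoints.

4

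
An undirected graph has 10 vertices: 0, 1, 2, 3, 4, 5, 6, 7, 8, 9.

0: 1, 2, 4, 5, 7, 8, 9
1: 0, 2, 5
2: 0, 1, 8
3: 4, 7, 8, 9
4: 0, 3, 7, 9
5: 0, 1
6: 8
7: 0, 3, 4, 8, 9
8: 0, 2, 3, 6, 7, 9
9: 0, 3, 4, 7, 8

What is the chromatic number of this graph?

4

0, 4, 7, 9 form a clique, so at least 4 colors are needed.
4 colors suffice: 0=red, 1=blue, 2=green, 3=red, 4=blue, 5=green, 6=red, 7=yellow, 8=blue, 9=green. Every edge joins two different colors.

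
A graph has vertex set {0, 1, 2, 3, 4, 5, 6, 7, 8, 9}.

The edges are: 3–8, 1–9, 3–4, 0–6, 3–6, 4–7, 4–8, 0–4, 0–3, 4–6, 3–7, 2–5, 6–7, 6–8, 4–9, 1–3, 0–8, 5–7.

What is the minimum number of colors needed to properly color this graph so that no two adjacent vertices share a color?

5

0, 3, 4, 6, 8 form a clique, so at least 5 colors are needed.
5 colors suffice: 0=yellow, 1=red, 2=blue, 3=blue, 4=red, 5=red, 6=green, 7=yellow, 8=purple, 9=blue. No two adjacent vertices share a color.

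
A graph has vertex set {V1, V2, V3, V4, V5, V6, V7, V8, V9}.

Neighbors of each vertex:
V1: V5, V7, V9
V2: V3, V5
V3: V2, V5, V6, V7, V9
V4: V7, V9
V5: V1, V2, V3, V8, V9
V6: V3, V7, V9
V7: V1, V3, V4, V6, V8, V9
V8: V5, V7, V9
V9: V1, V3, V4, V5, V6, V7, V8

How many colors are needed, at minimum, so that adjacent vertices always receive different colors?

V3, V6, V7, V9 are pairwise adjacent (a clique of size 4), so at least 4 colors are needed.
A valid assignment using 4 colors: V1=3, V2=1, V3=3, V4=3, V5=2, V6=4, V7=2, V8=3, V9=1. Every edge joins two different colors.

4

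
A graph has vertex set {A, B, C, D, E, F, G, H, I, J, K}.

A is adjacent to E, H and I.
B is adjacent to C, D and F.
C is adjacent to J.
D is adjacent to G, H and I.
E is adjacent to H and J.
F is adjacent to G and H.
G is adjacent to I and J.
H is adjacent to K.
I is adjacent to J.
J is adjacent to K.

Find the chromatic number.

A, E, H form a triangle, so at least 3 colors are needed.
A valid assignment using 3 colors: A=2, B=1, C=3, D=2, E=3, F=2, G=3, H=1, I=1, J=2, K=3. No two adjacent vertices share a color.

3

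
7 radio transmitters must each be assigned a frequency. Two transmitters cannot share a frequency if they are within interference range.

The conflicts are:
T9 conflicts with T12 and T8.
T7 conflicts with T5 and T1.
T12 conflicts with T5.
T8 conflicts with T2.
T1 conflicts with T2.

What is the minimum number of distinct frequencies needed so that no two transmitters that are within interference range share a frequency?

The cycle T5-T7-T1-T2-T8-T9-T12-T5 has odd length 7, so it cannot be 2-colored; at least 3 frequencies are needed.
3 frequencies suffice: frequency 1 → {T9, T7, T2}; frequency 2 → {T8, T5, T1}; frequency 3 → {T12}. Every pair that conflicts lands in different frequencies.

3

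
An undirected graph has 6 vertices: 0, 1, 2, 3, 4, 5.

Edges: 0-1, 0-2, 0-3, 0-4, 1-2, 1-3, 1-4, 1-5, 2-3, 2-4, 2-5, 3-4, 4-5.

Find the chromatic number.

0, 1, 2, 3, 4 are pairwise adjacent (a clique of size 5), so at least 5 colors are needed.
5 colors suffice: color red → {1}; color blue → {4}; color green → {2}; color yellow → {0, 5}; color purple → {3}. Every edge joins two different colors.

5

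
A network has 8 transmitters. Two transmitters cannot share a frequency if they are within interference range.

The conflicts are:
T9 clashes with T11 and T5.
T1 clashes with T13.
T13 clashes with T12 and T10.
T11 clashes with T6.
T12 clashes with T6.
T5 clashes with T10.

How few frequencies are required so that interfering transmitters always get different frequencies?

3

The cycle T11-T6-T12-T13-T10-T5-T9-T11 has odd length 7, so it cannot be 2-colored; at least 3 frequencies are needed.
3 frequencies suffice: frequency 1 → {T13, T11, T5}; frequency 2 → {T9, T1, T6, T10}; frequency 3 → {T12}. No two conflicting transmitters share a frequency.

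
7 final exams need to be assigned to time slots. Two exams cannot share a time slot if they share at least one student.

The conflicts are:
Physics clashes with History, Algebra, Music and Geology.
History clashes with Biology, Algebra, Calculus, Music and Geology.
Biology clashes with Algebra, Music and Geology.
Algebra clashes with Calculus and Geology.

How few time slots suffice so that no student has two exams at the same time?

History, Biology, Algebra, Geology all conflict with each other, so at least 4 time slots are needed.
A valid assignment using 4 time slots: Physics=3, History=1, Biology=3, Algebra=2, Calculus=3, Music=2, Geology=4. No two conflicting exams share a time slot.

4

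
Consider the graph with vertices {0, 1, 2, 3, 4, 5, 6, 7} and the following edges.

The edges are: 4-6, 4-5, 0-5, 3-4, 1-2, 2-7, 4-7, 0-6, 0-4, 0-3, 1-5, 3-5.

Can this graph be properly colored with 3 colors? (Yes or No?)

No

0, 3, 4, 5 are pairwise adjacent (a clique of size 4), so at least 4 colors are needed.
So 3 colors are not enough.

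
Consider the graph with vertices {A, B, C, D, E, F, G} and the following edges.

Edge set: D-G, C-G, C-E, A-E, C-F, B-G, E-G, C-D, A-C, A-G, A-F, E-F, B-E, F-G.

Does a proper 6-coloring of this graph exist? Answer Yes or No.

The chromatic number is 5. A, C, E, F, G are mutually adjacent (a clique of size 5), so at least 5 colors are needed.
5 colors suffice: color red → {G}; color blue → {B, C}; color green → {D, E}; color yellow → {F}; color purple → {A}.
Since 6 ≥ 5, a proper 6-coloring certainly exists.

Yes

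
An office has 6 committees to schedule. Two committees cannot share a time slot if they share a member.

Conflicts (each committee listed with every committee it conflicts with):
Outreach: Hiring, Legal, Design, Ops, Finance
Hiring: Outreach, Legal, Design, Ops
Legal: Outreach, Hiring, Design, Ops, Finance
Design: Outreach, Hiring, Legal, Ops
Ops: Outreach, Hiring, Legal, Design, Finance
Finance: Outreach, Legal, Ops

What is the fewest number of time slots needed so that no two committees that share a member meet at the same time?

Outreach, Hiring, Legal, Design, Ops all conflict with each other, so at least 5 time slots are needed.
5 time slots suffice: time slot 1 → {Legal}; time slot 2 → {Ops}; time slot 3 → {Outreach}; time slot 4 → {Design, Finance}; time slot 5 → {Hiring}. Each listed conflict is separated.

5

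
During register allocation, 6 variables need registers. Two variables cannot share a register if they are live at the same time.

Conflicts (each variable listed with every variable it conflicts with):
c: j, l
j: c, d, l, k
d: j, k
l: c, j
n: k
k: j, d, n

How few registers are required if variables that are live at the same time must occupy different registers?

j, d, k all conflict with each other, so at least 3 registers are needed.
Using 3 registers: c=3, j=1, d=3, l=2, n=1, k=2. No two conflicting variables share a register.

3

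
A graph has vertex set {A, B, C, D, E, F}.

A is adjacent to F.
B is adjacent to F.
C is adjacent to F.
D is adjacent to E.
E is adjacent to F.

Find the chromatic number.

2

A and F are adjacent, so at least 2 colors are needed.
A valid assignment using 2 colors: A=blue, B=blue, C=blue, D=red, E=blue, F=red. Each edge has distinct colors on its endpoints.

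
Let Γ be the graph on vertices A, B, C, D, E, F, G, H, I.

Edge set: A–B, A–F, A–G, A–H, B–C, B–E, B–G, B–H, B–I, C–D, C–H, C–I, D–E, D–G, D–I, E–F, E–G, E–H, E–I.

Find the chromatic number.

A, B, H are pairwise adjacent, so at least 3 colors are needed.
One proper 3-coloring: A=2, B=1, C=2, D=1, E=2, F=1, G=3, H=3, I=3. Each edge has distinct colors on its endpoints.

3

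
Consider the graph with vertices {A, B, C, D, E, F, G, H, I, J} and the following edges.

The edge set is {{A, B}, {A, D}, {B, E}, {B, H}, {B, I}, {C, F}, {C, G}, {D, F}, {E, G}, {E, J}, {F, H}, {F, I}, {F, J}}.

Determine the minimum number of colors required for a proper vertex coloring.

The cycle F-C-G-E-J-F has odd length 5, so it cannot be 2-colored; at least 3 colors are needed.
3 colors suffice: A=blue, B=red, C=blue, D=green, E=blue, F=red, G=red, H=blue, I=blue, J=green. No two adjacent vertices share a color.

3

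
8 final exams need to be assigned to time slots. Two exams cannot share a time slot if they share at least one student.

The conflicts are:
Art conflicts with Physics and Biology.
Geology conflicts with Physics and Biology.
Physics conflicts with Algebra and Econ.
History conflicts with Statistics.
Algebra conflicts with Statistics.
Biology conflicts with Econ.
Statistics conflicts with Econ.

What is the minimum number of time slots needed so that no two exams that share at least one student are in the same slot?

Algebra and Statistics conflict, so at least 2 time slots are needed.
2 time slots suffice: time slot 1 → {Physics, Biology, Statistics}; time slot 2 → {Art, Geology, History, Algebra, Econ}. Each listed conflict is separated.

2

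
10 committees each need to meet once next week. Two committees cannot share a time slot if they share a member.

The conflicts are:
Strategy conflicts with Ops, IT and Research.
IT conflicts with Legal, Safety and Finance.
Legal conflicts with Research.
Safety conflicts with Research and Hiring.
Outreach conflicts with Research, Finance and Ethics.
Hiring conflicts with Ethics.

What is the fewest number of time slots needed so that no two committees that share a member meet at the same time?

3

The cycle Outreach-Research-Strategy-IT-Finance-Outreach has odd length 5, so it cannot be 2-colored; at least 3 time slots are needed.
3 time slots suffice: Strategy=2, Ops=1, IT=1, Legal=2, Safety=2, Outreach=2, Research=1, Hiring=3, Finance=3, Ethics=1. No two conflicting committees share a time slot.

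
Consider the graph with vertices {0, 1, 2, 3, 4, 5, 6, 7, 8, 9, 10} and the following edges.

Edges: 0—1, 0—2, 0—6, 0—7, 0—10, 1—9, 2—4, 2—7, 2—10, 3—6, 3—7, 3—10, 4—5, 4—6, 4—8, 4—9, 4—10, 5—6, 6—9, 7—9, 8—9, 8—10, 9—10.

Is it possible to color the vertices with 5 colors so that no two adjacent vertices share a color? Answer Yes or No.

Yes

The chromatic number is 4. 4, 8, 9, 10 are mutually adjacent (a clique of size 4), so at least 4 colors are needed.
4 colors suffice: 0=red, 1=green, 2=blue, 3=red, 4=red, 5=blue, 6=green, 7=green, 8=yellow, 9=blue, 10=green.
Since 5 ≥ 4, a proper 5-coloring certainly exists.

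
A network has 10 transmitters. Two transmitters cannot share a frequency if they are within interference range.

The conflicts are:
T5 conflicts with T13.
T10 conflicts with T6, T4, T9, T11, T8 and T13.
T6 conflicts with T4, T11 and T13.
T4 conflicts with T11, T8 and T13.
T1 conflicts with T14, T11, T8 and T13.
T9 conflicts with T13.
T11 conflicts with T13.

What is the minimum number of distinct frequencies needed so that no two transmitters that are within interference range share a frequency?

5

T10, T6, T4, T11, T13 are mutually in conflict, so at least 5 frequencies are needed.
A valid assignment using 5 frequencies: T5=2, T10=2, T6=5, T4=4, T1=2, T9=3, T14=1, T11=3, T8=1, T13=1. No two conflicting transmitters share a frequency.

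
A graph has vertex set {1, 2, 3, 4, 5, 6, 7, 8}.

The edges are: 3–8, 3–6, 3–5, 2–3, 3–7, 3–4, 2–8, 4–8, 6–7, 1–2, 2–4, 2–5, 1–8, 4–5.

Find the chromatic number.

4

2, 3, 4, 8 are mutually adjacent (a clique of size 4), so at least 4 colors are needed.
4 colors suffice: 1=a, 2=b, 3=a, 4=c, 5=d, 6=c, 7=b, 8=d. Each edge has distinct colors on its endpoints.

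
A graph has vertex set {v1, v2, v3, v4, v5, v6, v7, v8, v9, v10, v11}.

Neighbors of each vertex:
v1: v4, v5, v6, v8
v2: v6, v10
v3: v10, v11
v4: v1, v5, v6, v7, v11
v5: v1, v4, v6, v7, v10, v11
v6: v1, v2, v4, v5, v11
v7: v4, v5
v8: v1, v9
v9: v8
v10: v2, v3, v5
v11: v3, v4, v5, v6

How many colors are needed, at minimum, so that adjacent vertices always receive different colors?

4

v1, v4, v5, v6 form a clique, so at least 4 colors are needed.
One proper 4-coloring: v1=yellow, v2=red, v3=red, v4=green, v5=red, v6=blue, v7=blue, v8=red, v9=blue, v10=blue, v11=yellow. Every edge joins two different colors.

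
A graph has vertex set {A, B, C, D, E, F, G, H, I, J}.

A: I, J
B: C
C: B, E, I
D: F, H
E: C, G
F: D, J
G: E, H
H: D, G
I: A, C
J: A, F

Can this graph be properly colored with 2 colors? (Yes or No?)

The cycle D-H-G-E-C-I-A-J-F-D has odd length 9, so it cannot be 2-colored; at least 3 colors are needed.
So 2 colors are not enough.

No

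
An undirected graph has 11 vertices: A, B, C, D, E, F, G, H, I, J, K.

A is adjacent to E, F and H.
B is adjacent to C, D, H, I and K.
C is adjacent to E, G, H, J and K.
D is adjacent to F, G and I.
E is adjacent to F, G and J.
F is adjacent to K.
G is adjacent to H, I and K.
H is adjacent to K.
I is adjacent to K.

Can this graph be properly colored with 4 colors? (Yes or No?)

Yes

The chromatic number is 4. C, G, H, K are mutually adjacent (a clique of size 4), so at least 4 colors are needed.
4 colors suffice: color 1 → {A, C, D}; color 2 → {B, F, G, J}; color 3 → {E, K}; color 4 → {H, I}.
That is already a proper 4-coloring.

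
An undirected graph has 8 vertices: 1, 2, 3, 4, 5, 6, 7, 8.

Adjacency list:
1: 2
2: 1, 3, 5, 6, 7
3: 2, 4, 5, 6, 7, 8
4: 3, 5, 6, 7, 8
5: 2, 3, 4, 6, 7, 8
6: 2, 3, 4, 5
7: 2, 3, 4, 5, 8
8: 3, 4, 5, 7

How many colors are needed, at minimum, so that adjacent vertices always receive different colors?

3, 4, 5, 7, 8 are pairwise adjacent (a clique of size 5), so at least 5 colors are needed.
5 colors suffice: color a → {1, 5}; color b → {3}; color c → {2, 4}; color d → {6, 7}; color e → {8}. Each edge has distinct colors on its endpoints.

5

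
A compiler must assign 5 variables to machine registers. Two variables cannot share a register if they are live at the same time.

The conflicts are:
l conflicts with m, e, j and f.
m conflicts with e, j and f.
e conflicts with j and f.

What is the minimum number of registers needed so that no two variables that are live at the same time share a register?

l, m, e, f pairwise conflict, so at least 4 registers are needed.
4 registers suffice: register 1 → {l}; register 2 → {e}; register 3 → {m}; register 4 → {j, f}. Each listed conflict is separated.

4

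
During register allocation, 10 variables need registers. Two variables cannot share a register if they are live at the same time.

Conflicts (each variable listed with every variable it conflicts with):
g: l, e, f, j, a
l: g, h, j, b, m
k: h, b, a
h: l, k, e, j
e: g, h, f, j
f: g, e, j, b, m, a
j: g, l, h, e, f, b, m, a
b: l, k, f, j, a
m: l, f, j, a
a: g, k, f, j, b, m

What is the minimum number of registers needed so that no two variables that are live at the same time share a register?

g, f, j, a pairwise conflict, so at least 4 registers are needed.
4 registers suffice: register 1 → {k, j}; register 2 → {l, f}; register 3 → {e, a}; register 4 → {g, h, b, m}. Each listed conflict is separated.

4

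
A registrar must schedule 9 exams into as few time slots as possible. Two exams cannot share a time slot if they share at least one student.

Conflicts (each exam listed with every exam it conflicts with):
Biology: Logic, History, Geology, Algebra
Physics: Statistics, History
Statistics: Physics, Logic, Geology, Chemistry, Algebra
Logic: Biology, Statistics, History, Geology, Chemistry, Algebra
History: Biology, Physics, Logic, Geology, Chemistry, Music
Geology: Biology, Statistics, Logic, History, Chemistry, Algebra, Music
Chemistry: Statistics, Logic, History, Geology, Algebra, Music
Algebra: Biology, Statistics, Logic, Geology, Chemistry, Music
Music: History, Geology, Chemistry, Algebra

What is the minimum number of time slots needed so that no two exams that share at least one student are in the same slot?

5

Statistics, Logic, Geology, Chemistry, Algebra all conflict with each other, so at least 5 time slots are needed.
5 time slots suffice: time slot 1 → {Physics, Geology}; time slot 2 → {History, Algebra}; time slot 3 → {Logic, Music}; time slot 4 → {Biology, Chemistry}; time slot 5 → {Statistics}. Every pair that conflicts lands in different time slots.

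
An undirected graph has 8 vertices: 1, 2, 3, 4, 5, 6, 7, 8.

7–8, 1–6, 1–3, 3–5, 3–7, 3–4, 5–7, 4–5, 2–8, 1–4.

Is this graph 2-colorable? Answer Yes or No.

1, 3, 4 are pairwise adjacent, so at least 3 colors are needed.
So 2 colors are not enough.

No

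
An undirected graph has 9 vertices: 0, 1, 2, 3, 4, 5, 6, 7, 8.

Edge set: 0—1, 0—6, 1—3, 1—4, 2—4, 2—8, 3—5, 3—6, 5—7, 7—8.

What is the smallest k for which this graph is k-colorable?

The cycle 1-3-5-7-8-2-4-1 has odd length 7, so it cannot be 2-colored; at least 3 colors are needed.
3 colors suffice: color a → {1, 2, 6, 7}; color b → {0, 3, 4, 8}; color c → {5}. No two adjacent vertices share a color.

3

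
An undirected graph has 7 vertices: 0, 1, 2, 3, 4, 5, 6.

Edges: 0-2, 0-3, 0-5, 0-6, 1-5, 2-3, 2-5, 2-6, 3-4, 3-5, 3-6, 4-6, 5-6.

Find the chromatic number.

5

0, 2, 3, 5, 6 form a clique, so at least 5 colors are needed.
5 colors suffice: color a → {1, 6}; color b → {3}; color c → {4, 5}; color d → {0}; color e → {2}. No two adjacent vertices share a color.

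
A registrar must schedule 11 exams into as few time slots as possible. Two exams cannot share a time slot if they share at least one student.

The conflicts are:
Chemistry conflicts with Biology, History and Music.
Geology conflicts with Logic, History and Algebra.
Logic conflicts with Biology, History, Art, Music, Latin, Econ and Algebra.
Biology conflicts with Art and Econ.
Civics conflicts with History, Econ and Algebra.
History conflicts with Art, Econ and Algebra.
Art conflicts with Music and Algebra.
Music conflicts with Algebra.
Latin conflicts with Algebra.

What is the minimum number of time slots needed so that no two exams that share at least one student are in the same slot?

4

Geology, Logic, History, Algebra all conflict with each other, so at least 4 time slots are needed.
Using 4 time slots: Chemistry=1, Geology=4, Logic=1, Biology=2, Civics=1, History=2, Art=4, Music=2, Latin=2, Econ=3, Algebra=3. Each listed conflict is separated.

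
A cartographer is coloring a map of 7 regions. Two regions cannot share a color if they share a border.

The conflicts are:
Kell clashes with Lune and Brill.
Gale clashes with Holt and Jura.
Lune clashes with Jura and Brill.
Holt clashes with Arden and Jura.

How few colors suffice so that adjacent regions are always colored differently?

3

Kell, Lune, Brill are mutually in conflict, so at least 3 colors are needed.
3 colors suffice: color 1 → {Lune, Holt}; color 2 → {Kell, Arden, Jura}; color 3 → {Gale, Brill}. Each listed conflict is separated.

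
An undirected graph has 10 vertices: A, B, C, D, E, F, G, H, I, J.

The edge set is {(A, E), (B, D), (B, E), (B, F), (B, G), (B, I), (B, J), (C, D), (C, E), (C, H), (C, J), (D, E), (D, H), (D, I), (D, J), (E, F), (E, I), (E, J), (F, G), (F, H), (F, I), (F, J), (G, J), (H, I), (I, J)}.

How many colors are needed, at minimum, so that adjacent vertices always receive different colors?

B, E, F, I, J are mutually adjacent (a clique of size 5), so at least 5 colors are needed.
5 colors suffice: color 1 → {E, G, H}; color 2 → {A, J}; color 3 → {B, C}; color 4 → {D, F}; color 5 → {I}. Each edge has distinct colors on its endpoints.

5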